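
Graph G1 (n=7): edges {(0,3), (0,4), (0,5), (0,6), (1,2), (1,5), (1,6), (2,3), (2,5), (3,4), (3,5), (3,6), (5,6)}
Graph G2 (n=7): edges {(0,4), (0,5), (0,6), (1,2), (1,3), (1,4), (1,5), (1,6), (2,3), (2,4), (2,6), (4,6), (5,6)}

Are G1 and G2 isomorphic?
Yes, isomorphic

The graphs are isomorphic.
One valid mapping φ: V(G1) → V(G2): 0→2, 1→0, 2→5, 3→1, 4→3, 5→6, 6→4

Verify φ preserves adjacency — for each edge of G1, its image is an edge of G2:
  (0,3) → (φ(0),φ(3)) = (1,2) ∈ E(G2) ✓
  (0,4) → (φ(0),φ(4)) = (2,3) ∈ E(G2) ✓
  (0,5) → (φ(0),φ(5)) = (2,6) ∈ E(G2) ✓
  (0,6) → (φ(0),φ(6)) = (2,4) ∈ E(G2) ✓
  (1,2) → (φ(1),φ(2)) = (0,5) ∈ E(G2) ✓
  (1,5) → (φ(1),φ(5)) = (0,6) ∈ E(G2) ✓
  (1,6) → (φ(1),φ(6)) = (0,4) ∈ E(G2) ✓
  (2,3) → (φ(2),φ(3)) = (1,5) ∈ E(G2) ✓
  (2,5) → (φ(2),φ(5)) = (5,6) ∈ E(G2) ✓
  (3,4) → (φ(3),φ(4)) = (1,3) ∈ E(G2) ✓
  (3,5) → (φ(3),φ(5)) = (1,6) ∈ E(G2) ✓
  (3,6) → (φ(3),φ(6)) = (1,4) ∈ E(G2) ✓
  (5,6) → (φ(5),φ(6)) = (4,6) ∈ E(G2) ✓
All 13 edges of G1 map to edges of G2, and |E(G1)| = |E(G2)| = 13, so φ is a bijection on edges as well as vertices. Hence G1 ≅ G2.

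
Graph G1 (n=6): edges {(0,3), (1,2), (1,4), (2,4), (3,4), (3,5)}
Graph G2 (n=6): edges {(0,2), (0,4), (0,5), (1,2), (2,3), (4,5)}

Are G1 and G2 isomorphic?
Yes, isomorphic

The graphs are isomorphic.
One valid mapping φ: V(G1) → V(G2): 0→3, 1→5, 2→4, 3→2, 4→0, 5→1

Verify φ preserves adjacency — for each edge of G1, its image is an edge of G2:
  (0,3) → (φ(0),φ(3)) = (2,3) ∈ E(G2) ✓
  (1,2) → (φ(1),φ(2)) = (4,5) ∈ E(G2) ✓
  (1,4) → (φ(1),φ(4)) = (0,5) ∈ E(G2) ✓
  (2,4) → (φ(2),φ(4)) = (0,4) ∈ E(G2) ✓
  (3,4) → (φ(3),φ(4)) = (0,2) ∈ E(G2) ✓
  (3,5) → (φ(3),φ(5)) = (1,2) ∈ E(G2) ✓
All 6 edges of G1 map to edges of G2, and |E(G1)| = |E(G2)| = 6, so φ is a bijection on edges as well as vertices. Hence G1 ≅ G2.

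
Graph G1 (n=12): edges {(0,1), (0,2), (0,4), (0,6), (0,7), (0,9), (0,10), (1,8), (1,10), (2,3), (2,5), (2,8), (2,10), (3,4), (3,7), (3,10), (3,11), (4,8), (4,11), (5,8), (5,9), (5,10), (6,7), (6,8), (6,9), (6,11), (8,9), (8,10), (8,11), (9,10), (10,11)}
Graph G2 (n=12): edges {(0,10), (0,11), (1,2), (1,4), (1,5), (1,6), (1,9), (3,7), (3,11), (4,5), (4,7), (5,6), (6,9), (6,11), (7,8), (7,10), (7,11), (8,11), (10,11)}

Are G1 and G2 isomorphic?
No, not isomorphic

The graphs are NOT isomorphic.

Degrees in G1: deg(0)=7, deg(1)=3, deg(2)=5, deg(3)=5, deg(4)=4, deg(5)=4, deg(6)=5, deg(7)=3, deg(8)=8, deg(9)=5, deg(10)=8, deg(11)=5.
Sorted degree sequence of G1: [8, 8, 7, 5, 5, 5, 5, 5, 4, 4, 3, 3].
Degrees in G2: deg(0)=2, deg(1)=5, deg(2)=1, deg(3)=2, deg(4)=3, deg(5)=3, deg(6)=4, deg(7)=5, deg(8)=2, deg(9)=2, deg(10)=3, deg(11)=6.
Sorted degree sequence of G2: [6, 5, 5, 4, 3, 3, 3, 2, 2, 2, 2, 1].
The (sorted) degree sequence is an isomorphism invariant, so since G1 and G2 have different degree sequences they cannot be isomorphic.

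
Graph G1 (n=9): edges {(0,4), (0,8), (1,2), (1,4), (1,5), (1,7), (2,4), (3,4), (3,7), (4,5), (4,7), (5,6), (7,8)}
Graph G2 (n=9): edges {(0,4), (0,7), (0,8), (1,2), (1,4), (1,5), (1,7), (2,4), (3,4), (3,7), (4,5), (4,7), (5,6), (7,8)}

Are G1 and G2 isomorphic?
No, not isomorphic

The graphs are NOT isomorphic.

Counting edges: G1 has 13 edge(s); G2 has 14 edge(s).
Edge count is an isomorphism invariant (a bijection on vertices induces a bijection on edges), so differing edge counts rule out isomorphism.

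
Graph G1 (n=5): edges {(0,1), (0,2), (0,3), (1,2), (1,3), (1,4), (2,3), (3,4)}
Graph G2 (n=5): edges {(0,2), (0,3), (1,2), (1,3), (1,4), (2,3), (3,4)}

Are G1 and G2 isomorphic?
No, not isomorphic

The graphs are NOT isomorphic.

Counting edges: G1 has 8 edge(s); G2 has 7 edge(s).
Edge count is an isomorphism invariant (a bijection on vertices induces a bijection on edges), so differing edge counts rule out isomorphism.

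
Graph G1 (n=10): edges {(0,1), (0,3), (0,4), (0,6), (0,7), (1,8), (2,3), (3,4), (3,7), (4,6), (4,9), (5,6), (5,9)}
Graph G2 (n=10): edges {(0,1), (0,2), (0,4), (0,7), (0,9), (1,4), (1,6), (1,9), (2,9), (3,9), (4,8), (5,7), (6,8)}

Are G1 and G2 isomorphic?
Yes, isomorphic

The graphs are isomorphic.
One valid mapping φ: V(G1) → V(G2): 0→0, 1→7, 2→3, 3→9, 4→1, 5→8, 6→4, 7→2, 8→5, 9→6

Verify φ preserves adjacency — for each edge of G1, its image is an edge of G2:
  (0,1) → (φ(0),φ(1)) = (0,7) ∈ E(G2) ✓
  (0,3) → (φ(0),φ(3)) = (0,9) ∈ E(G2) ✓
  (0,4) → (φ(0),φ(4)) = (0,1) ∈ E(G2) ✓
  (0,6) → (φ(0),φ(6)) = (0,4) ∈ E(G2) ✓
  (0,7) → (φ(0),φ(7)) = (0,2) ∈ E(G2) ✓
  (1,8) → (φ(1),φ(8)) = (5,7) ∈ E(G2) ✓
  (2,3) → (φ(2),φ(3)) = (3,9) ∈ E(G2) ✓
  (3,4) → (φ(3),φ(4)) = (1,9) ∈ E(G2) ✓
  (3,7) → (φ(3),φ(7)) = (2,9) ∈ E(G2) ✓
  (4,6) → (φ(4),φ(6)) = (1,4) ∈ E(G2) ✓
  (4,9) → (φ(4),φ(9)) = (1,6) ∈ E(G2) ✓
  (5,6) → (φ(5),φ(6)) = (4,8) ∈ E(G2) ✓
  (5,9) → (φ(5),φ(9)) = (6,8) ∈ E(G2) ✓
All 13 edges of G1 map to edges of G2, and |E(G1)| = |E(G2)| = 13, so φ is a bijection on edges as well as vertices. Hence G1 ≅ G2.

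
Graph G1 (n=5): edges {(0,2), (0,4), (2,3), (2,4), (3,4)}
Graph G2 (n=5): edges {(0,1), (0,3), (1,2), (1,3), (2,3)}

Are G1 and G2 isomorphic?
Yes, isomorphic

The graphs are isomorphic.
One valid mapping φ: V(G1) → V(G2): 0→0, 1→4, 2→1, 3→2, 4→3

Verify φ preserves adjacency — for each edge of G1, its image is an edge of G2:
  (0,2) → (φ(0),φ(2)) = (0,1) ∈ E(G2) ✓
  (0,4) → (φ(0),φ(4)) = (0,3) ∈ E(G2) ✓
  (2,3) → (φ(2),φ(3)) = (1,2) ∈ E(G2) ✓
  (2,4) → (φ(2),φ(4)) = (1,3) ∈ E(G2) ✓
  (3,4) → (φ(3),φ(4)) = (2,3) ∈ E(G2) ✓
All 5 edges of G1 map to edges of G2, and |E(G1)| = |E(G2)| = 5, so φ is a bijection on edges as well as vertices. Hence G1 ≅ G2.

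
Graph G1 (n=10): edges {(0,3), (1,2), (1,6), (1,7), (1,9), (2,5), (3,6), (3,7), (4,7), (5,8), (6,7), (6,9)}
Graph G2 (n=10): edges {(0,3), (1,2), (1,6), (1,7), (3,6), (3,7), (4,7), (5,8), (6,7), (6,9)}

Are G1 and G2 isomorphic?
No, not isomorphic

The graphs are NOT isomorphic.

Counting edges: G1 has 12 edge(s); G2 has 10 edge(s).
Edge count is an isomorphism invariant (a bijection on vertices induces a bijection on edges), so differing edge counts rule out isomorphism.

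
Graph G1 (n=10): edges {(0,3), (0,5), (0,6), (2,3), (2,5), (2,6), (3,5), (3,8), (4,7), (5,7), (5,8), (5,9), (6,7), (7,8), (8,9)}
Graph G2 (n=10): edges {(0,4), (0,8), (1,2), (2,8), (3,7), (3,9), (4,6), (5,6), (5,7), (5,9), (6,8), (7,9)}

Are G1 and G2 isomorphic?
No, not isomorphic

The graphs are NOT isomorphic.

Connected components of G1: 2 component(s) with vertex sets [[1], [0, 2, 3, 4, 5, 6, 7, 8, 9]], sizes [1, 9].
Connected components of G2: 1 component(s) with vertex sets [[0, 1, 2, 3, 4, 5, 6, 7, 8, 9]], sizes [10].
The number of connected components (and the multiset of component sizes) is an isomorphism invariant — an isomorphism maps each component of G1 bijectively onto a component of G2. Since G1 has 2 component(s) and G2 has 1, they cannot be isomorphic.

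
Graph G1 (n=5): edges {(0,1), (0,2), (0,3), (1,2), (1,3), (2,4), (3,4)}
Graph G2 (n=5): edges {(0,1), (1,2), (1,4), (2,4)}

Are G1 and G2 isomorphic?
No, not isomorphic

The graphs are NOT isomorphic.

Connected components of G1: 1 component(s) with vertex sets [[0, 1, 2, 3, 4]], sizes [5].
Connected components of G2: 2 component(s) with vertex sets [[3], [0, 1, 2, 4]], sizes [1, 4].
The number of connected components (and the multiset of component sizes) is an isomorphism invariant — an isomorphism maps each component of G1 bijectively onto a component of G2. Since G1 has 1 component(s) and G2 has 2, they cannot be isomorphic.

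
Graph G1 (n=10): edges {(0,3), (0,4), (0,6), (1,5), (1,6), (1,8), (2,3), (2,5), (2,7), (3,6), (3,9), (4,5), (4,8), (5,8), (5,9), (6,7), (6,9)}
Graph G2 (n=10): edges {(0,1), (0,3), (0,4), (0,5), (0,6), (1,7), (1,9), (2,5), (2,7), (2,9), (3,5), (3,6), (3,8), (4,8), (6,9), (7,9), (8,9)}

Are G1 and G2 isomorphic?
Yes, isomorphic

The graphs are isomorphic.
One valid mapping φ: V(G1) → V(G2): 0→5, 1→1, 2→8, 3→3, 4→2, 5→9, 6→0, 7→4, 8→7, 9→6

Verify φ preserves adjacency — for each edge of G1, its image is an edge of G2:
  (0,3) → (φ(0),φ(3)) = (3,5) ∈ E(G2) ✓
  (0,4) → (φ(0),φ(4)) = (2,5) ∈ E(G2) ✓
  (0,6) → (φ(0),φ(6)) = (0,5) ∈ E(G2) ✓
  (1,5) → (φ(1),φ(5)) = (1,9) ∈ E(G2) ✓
  (1,6) → (φ(1),φ(6)) = (0,1) ∈ E(G2) ✓
  (1,8) → (φ(1),φ(8)) = (1,7) ∈ E(G2) ✓
  (2,3) → (φ(2),φ(3)) = (3,8) ∈ E(G2) ✓
  (2,5) → (φ(2),φ(5)) = (8,9) ∈ E(G2) ✓
  (2,7) → (φ(2),φ(7)) = (4,8) ∈ E(G2) ✓
  (3,6) → (φ(3),φ(6)) = (0,3) ∈ E(G2) ✓
  (3,9) → (φ(3),φ(9)) = (3,6) ∈ E(G2) ✓
  (4,5) → (φ(4),φ(5)) = (2,9) ∈ E(G2) ✓
  (4,8) → (φ(4),φ(8)) = (2,7) ∈ E(G2) ✓
  (5,8) → (φ(5),φ(8)) = (7,9) ∈ E(G2) ✓
  (5,9) → (φ(5),φ(9)) = (6,9) ∈ E(G2) ✓
  (6,7) → (φ(6),φ(7)) = (0,4) ∈ E(G2) ✓
  (6,9) → (φ(6),φ(9)) = (0,6) ∈ E(G2) ✓
All 17 edges of G1 map to edges of G2, and |E(G1)| = |E(G2)| = 17, so φ is a bijection on edges as well as vertices. Hence G1 ≅ G2.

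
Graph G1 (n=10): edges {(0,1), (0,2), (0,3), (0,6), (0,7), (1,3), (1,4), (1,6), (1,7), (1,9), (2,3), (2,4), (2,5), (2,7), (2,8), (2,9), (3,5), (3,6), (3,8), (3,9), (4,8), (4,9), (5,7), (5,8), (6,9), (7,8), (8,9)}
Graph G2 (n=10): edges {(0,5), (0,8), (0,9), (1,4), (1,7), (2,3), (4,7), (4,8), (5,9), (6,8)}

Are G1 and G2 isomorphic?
No, not isomorphic

The graphs are NOT isomorphic.

Connected components of G1: 1 component(s) with vertex sets [[0, 1, 2, 3, 4, 5, 6, 7, 8, 9]], sizes [10].
Connected components of G2: 2 component(s) with vertex sets [[2, 3], [0, 1, 4, 5, 6, 7, 8, 9]], sizes [2, 8].
The number of connected components (and the multiset of component sizes) is an isomorphism invariant — an isomorphism maps each component of G1 bijectively onto a component of G2. Since G1 has 1 component(s) and G2 has 2, they cannot be isomorphic.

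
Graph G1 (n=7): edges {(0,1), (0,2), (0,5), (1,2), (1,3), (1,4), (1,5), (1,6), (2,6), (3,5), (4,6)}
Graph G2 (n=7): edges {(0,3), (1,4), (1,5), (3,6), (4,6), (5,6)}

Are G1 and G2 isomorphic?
No, not isomorphic

The graphs are NOT isomorphic.

Connected components of G1: 1 component(s) with vertex sets [[0, 1, 2, 3, 4, 5, 6]], sizes [7].
Connected components of G2: 2 component(s) with vertex sets [[2], [0, 1, 3, 4, 5, 6]], sizes [1, 6].
The number of connected components (and the multiset of component sizes) is an isomorphism invariant — an isomorphism maps each component of G1 bijectively onto a component of G2. Since G1 has 1 component(s) and G2 has 2, they cannot be isomorphic.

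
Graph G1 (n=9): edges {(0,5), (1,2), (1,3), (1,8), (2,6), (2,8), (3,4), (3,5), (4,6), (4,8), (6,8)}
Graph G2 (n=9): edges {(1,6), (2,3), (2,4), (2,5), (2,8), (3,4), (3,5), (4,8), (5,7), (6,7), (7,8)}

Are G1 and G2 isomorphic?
Yes, isomorphic

The graphs are isomorphic.
One valid mapping φ: V(G1) → V(G2): 0→1, 1→5, 2→3, 3→7, 4→8, 5→6, 6→4, 7→0, 8→2

Verify φ preserves adjacency — for each edge of G1, its image is an edge of G2:
  (0,5) → (φ(0),φ(5)) = (1,6) ∈ E(G2) ✓
  (1,2) → (φ(1),φ(2)) = (3,5) ∈ E(G2) ✓
  (1,3) → (φ(1),φ(3)) = (5,7) ∈ E(G2) ✓
  (1,8) → (φ(1),φ(8)) = (2,5) ∈ E(G2) ✓
  (2,6) → (φ(2),φ(6)) = (3,4) ∈ E(G2) ✓
  (2,8) → (φ(2),φ(8)) = (2,3) ∈ E(G2) ✓
  (3,4) → (φ(3),φ(4)) = (7,8) ∈ E(G2) ✓
  (3,5) → (φ(3),φ(5)) = (6,7) ∈ E(G2) ✓
  (4,6) → (φ(4),φ(6)) = (4,8) ∈ E(G2) ✓
  (4,8) → (φ(4),φ(8)) = (2,8) ∈ E(G2) ✓
  (6,8) → (φ(6),φ(8)) = (2,4) ∈ E(G2) ✓
All 11 edges of G1 map to edges of G2, and |E(G1)| = |E(G2)| = 11, so φ is a bijection on edges as well as vertices. Hence G1 ≅ G2.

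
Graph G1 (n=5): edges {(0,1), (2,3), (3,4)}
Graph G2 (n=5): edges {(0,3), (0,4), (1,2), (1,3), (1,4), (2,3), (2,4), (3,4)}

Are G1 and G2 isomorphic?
No, not isomorphic

The graphs are NOT isomorphic.

Counting triangles (3-cliques): G1 has 0, G2 has 5.
Triangle count is an isomorphism invariant, so differing triangle counts rule out isomorphism.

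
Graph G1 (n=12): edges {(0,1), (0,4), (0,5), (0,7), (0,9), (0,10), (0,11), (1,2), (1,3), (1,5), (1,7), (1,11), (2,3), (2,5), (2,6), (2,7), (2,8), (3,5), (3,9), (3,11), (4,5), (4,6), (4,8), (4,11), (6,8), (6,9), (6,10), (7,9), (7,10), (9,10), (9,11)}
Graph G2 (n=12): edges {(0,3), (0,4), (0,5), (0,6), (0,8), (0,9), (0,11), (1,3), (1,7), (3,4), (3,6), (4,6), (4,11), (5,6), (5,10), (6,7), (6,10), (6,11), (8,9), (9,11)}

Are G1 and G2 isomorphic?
No, not isomorphic

The graphs are NOT isomorphic.

Connected components of G1: 1 component(s) with vertex sets [[0, 1, 2, 3, 4, 5, 6, 7, 8, 9, 10, 11]], sizes [12].
Connected components of G2: 2 component(s) with vertex sets [[2], [0, 1, 3, 4, 5, 6, 7, 8, 9, 10, 11]], sizes [1, 11].
The number of connected components (and the multiset of component sizes) is an isomorphism invariant — an isomorphism maps each component of G1 bijectively onto a component of G2. Since G1 has 1 component(s) and G2 has 2, they cannot be isomorphic.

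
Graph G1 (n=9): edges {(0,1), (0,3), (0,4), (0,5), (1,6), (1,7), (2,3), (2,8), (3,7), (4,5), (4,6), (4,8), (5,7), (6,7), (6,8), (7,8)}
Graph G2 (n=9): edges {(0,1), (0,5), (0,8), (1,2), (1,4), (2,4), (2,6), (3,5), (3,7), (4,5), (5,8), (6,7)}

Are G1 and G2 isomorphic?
No, not isomorphic

The graphs are NOT isomorphic.

Counting triangles (3-cliques): G1 has 4, G2 has 2.
Triangle count is an isomorphism invariant, so differing triangle counts rule out isomorphism.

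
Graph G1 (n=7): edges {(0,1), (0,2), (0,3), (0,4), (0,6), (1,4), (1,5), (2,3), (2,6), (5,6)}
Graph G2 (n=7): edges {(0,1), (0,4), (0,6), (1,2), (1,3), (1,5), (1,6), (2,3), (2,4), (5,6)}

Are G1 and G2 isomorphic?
Yes, isomorphic

The graphs are isomorphic.
One valid mapping φ: V(G1) → V(G2): 0→1, 1→2, 2→6, 3→5, 4→3, 5→4, 6→0

Verify φ preserves adjacency — for each edge of G1, its image is an edge of G2:
  (0,1) → (φ(0),φ(1)) = (1,2) ∈ E(G2) ✓
  (0,2) → (φ(0),φ(2)) = (1,6) ∈ E(G2) ✓
  (0,3) → (φ(0),φ(3)) = (1,5) ∈ E(G2) ✓
  (0,4) → (φ(0),φ(4)) = (1,3) ∈ E(G2) ✓
  (0,6) → (φ(0),φ(6)) = (0,1) ∈ E(G2) ✓
  (1,4) → (φ(1),φ(4)) = (2,3) ∈ E(G2) ✓
  (1,5) → (φ(1),φ(5)) = (2,4) ∈ E(G2) ✓
  (2,3) → (φ(2),φ(3)) = (5,6) ∈ E(G2) ✓
  (2,6) → (φ(2),φ(6)) = (0,6) ∈ E(G2) ✓
  (5,6) → (φ(5),φ(6)) = (0,4) ∈ E(G2) ✓
All 10 edges of G1 map to edges of G2, and |E(G1)| = |E(G2)| = 10, so φ is a bijection on edges as well as vertices. Hence G1 ≅ G2.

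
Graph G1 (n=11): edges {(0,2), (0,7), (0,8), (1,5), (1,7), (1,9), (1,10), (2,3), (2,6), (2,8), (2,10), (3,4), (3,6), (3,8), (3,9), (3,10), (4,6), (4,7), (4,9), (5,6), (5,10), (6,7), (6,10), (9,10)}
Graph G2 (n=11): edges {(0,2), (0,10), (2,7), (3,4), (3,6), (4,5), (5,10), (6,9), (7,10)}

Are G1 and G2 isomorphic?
No, not isomorphic

The graphs are NOT isomorphic.

Connected components of G1: 1 component(s) with vertex sets [[0, 1, 2, 3, 4, 5, 6, 7, 8, 9, 10]], sizes [11].
Connected components of G2: 3 component(s) with vertex sets [[1], [8], [0, 2, 3, 4, 5, 6, 7, 9, 10]], sizes [1, 1, 9].
The number of connected components (and the multiset of component sizes) is an isomorphism invariant — an isomorphism maps each component of G1 bijectively onto a component of G2. Since G1 has 1 component(s) and G2 has 3, they cannot be isomorphic.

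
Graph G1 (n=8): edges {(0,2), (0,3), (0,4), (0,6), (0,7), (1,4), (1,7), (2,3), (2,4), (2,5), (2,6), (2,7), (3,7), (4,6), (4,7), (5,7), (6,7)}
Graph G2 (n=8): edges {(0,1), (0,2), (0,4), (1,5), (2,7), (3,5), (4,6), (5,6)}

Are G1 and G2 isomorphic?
No, not isomorphic

The graphs are NOT isomorphic.

Degrees in G1: deg(0)=5, deg(1)=2, deg(2)=6, deg(3)=3, deg(4)=5, deg(5)=2, deg(6)=4, deg(7)=7.
Sorted degree sequence of G1: [7, 6, 5, 5, 4, 3, 2, 2].
Degrees in G2: deg(0)=3, deg(1)=2, deg(2)=2, deg(3)=1, deg(4)=2, deg(5)=3, deg(6)=2, deg(7)=1.
Sorted degree sequence of G2: [3, 3, 2, 2, 2, 2, 1, 1].
The (sorted) degree sequence is an isomorphism invariant, so since G1 and G2 have different degree sequences they cannot be isomorphic.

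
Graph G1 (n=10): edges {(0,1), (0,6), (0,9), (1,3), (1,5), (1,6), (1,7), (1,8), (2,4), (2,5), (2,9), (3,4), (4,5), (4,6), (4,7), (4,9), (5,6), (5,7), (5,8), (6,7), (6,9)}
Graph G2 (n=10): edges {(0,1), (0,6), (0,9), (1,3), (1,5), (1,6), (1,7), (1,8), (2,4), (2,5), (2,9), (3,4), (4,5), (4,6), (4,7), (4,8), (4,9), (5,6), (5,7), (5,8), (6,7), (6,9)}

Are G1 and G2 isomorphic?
No, not isomorphic

The graphs are NOT isomorphic.

Counting edges: G1 has 21 edge(s); G2 has 22 edge(s).
Edge count is an isomorphism invariant (a bijection on vertices induces a bijection on edges), so differing edge counts rule out isomorphism.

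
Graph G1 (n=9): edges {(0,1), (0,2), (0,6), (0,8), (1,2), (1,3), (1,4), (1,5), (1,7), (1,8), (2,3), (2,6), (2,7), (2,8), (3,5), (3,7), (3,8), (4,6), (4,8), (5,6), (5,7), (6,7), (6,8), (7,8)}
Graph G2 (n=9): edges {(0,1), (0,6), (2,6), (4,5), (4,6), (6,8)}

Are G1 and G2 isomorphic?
No, not isomorphic

The graphs are NOT isomorphic.

Connected components of G1: 1 component(s) with vertex sets [[0, 1, 2, 3, 4, 5, 6, 7, 8]], sizes [9].
Connected components of G2: 3 component(s) with vertex sets [[3], [7], [0, 1, 2, 4, 5, 6, 8]], sizes [1, 1, 7].
The number of connected components (and the multiset of component sizes) is an isomorphism invariant — an isomorphism maps each component of G1 bijectively onto a component of G2. Since G1 has 1 component(s) and G2 has 3, they cannot be isomorphic.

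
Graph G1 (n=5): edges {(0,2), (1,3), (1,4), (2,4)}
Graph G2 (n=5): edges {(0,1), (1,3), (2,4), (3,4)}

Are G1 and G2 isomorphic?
Yes, isomorphic

The graphs are isomorphic.
One valid mapping φ: V(G1) → V(G2): 0→0, 1→4, 2→1, 3→2, 4→3

Verify φ preserves adjacency — for each edge of G1, its image is an edge of G2:
  (0,2) → (φ(0),φ(2)) = (0,1) ∈ E(G2) ✓
  (1,3) → (φ(1),φ(3)) = (2,4) ∈ E(G2) ✓
  (1,4) → (φ(1),φ(4)) = (3,4) ∈ E(G2) ✓
  (2,4) → (φ(2),φ(4)) = (1,3) ∈ E(G2) ✓
All 4 edges of G1 map to edges of G2, and |E(G1)| = |E(G2)| = 4, so φ is a bijection on edges as well as vertices. Hence G1 ≅ G2.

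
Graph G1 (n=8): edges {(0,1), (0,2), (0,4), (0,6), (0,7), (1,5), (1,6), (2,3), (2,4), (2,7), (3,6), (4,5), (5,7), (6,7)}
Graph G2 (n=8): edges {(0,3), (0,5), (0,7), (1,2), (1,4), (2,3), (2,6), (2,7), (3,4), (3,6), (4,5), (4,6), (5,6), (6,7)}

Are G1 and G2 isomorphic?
Yes, isomorphic

The graphs are isomorphic.
One valid mapping φ: V(G1) → V(G2): 0→6, 1→7, 2→4, 3→1, 4→5, 5→0, 6→2, 7→3

Verify φ preserves adjacency — for each edge of G1, its image is an edge of G2:
  (0,1) → (φ(0),φ(1)) = (6,7) ∈ E(G2) ✓
  (0,2) → (φ(0),φ(2)) = (4,6) ∈ E(G2) ✓
  (0,4) → (φ(0),φ(4)) = (5,6) ∈ E(G2) ✓
  (0,6) → (φ(0),φ(6)) = (2,6) ∈ E(G2) ✓
  (0,7) → (φ(0),φ(7)) = (3,6) ∈ E(G2) ✓
  (1,5) → (φ(1),φ(5)) = (0,7) ∈ E(G2) ✓
  (1,6) → (φ(1),φ(6)) = (2,7) ∈ E(G2) ✓
  (2,3) → (φ(2),φ(3)) = (1,4) ∈ E(G2) ✓
  (2,4) → (φ(2),φ(4)) = (4,5) ∈ E(G2) ✓
  (2,7) → (φ(2),φ(7)) = (3,4) ∈ E(G2) ✓
  (3,6) → (φ(3),φ(6)) = (1,2) ∈ E(G2) ✓
  (4,5) → (φ(4),φ(5)) = (0,5) ∈ E(G2) ✓
  (5,7) → (φ(5),φ(7)) = (0,3) ∈ E(G2) ✓
  (6,7) → (φ(6),φ(7)) = (2,3) ∈ E(G2) ✓
All 14 edges of G1 map to edges of G2, and |E(G1)| = |E(G2)| = 14, so φ is a bijection on edges as well as vertices. Hence G1 ≅ G2.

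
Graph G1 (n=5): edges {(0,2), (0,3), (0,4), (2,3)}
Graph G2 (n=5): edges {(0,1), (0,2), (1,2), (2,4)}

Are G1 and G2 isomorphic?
Yes, isomorphic

The graphs are isomorphic.
One valid mapping φ: V(G1) → V(G2): 0→2, 1→3, 2→1, 3→0, 4→4

Verify φ preserves adjacency — for each edge of G1, its image is an edge of G2:
  (0,2) → (φ(0),φ(2)) = (1,2) ∈ E(G2) ✓
  (0,3) → (φ(0),φ(3)) = (0,2) ∈ E(G2) ✓
  (0,4) → (φ(0),φ(4)) = (2,4) ∈ E(G2) ✓
  (2,3) → (φ(2),φ(3)) = (0,1) ∈ E(G2) ✓
All 4 edges of G1 map to edges of G2, and |E(G1)| = |E(G2)| = 4, so φ is a bijection on edges as well as vertices. Hence G1 ≅ G2.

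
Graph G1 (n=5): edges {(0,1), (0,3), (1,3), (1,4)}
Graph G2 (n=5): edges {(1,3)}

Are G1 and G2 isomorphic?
No, not isomorphic

The graphs are NOT isomorphic.

Connected components of G1: 2 component(s) with vertex sets [[2], [0, 1, 3, 4]], sizes [1, 4].
Connected components of G2: 4 component(s) with vertex sets [[0], [2], [4], [1, 3]], sizes [1, 1, 1, 2].
The number of connected components (and the multiset of component sizes) is an isomorphism invariant — an isomorphism maps each component of G1 bijectively onto a component of G2. Since G1 has 2 component(s) and G2 has 4, they cannot be isomorphic.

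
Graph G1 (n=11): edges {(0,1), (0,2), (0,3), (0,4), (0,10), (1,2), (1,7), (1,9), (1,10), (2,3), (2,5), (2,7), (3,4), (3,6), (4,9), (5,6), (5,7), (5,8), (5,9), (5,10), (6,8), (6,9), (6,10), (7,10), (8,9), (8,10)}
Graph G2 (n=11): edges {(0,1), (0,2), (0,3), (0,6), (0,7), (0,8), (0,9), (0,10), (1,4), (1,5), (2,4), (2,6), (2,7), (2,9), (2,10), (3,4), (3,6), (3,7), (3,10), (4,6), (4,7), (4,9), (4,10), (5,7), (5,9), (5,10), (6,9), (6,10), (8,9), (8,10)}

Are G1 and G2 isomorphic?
No, not isomorphic

The graphs are NOT isomorphic.

Degrees in G1: deg(0)=5, deg(1)=5, deg(2)=5, deg(3)=4, deg(4)=3, deg(5)=6, deg(6)=5, deg(7)=4, deg(8)=4, deg(9)=5, deg(10)=6.
Sorted degree sequence of G1: [6, 6, 5, 5, 5, 5, 5, 4, 4, 4, 3].
Degrees in G2: deg(0)=8, deg(1)=3, deg(2)=6, deg(3)=5, deg(4)=7, deg(5)=4, deg(6)=6, deg(7)=5, deg(8)=3, deg(9)=6, deg(10)=7.
Sorted degree sequence of G2: [8, 7, 7, 6, 6, 6, 5, 5, 4, 3, 3].
The (sorted) degree sequence is an isomorphism invariant, so since G1 and G2 have different degree sequences they cannot be isomorphic.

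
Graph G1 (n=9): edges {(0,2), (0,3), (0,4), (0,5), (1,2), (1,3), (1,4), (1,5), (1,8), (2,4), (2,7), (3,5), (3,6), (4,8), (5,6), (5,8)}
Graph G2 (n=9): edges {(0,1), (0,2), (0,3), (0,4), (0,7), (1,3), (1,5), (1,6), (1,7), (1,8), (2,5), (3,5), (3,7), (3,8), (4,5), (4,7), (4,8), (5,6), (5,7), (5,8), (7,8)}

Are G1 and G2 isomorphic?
No, not isomorphic

The graphs are NOT isomorphic.

Degrees in G1: deg(0)=4, deg(1)=5, deg(2)=4, deg(3)=4, deg(4)=4, deg(5)=5, deg(6)=2, deg(7)=1, deg(8)=3.
Sorted degree sequence of G1: [5, 5, 4, 4, 4, 4, 3, 2, 1].
Degrees in G2: deg(0)=5, deg(1)=6, deg(2)=2, deg(3)=5, deg(4)=4, deg(5)=7, deg(6)=2, deg(7)=6, deg(8)=5.
Sorted degree sequence of G2: [7, 6, 6, 5, 5, 5, 4, 2, 2].
The (sorted) degree sequence is an isomorphism invariant, so since G1 and G2 have different degree sequences they cannot be isomorphic.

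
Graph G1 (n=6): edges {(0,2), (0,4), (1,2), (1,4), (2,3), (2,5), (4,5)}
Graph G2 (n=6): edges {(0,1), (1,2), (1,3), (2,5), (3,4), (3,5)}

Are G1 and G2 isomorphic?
No, not isomorphic

The graphs are NOT isomorphic.

Degrees in G1: deg(0)=2, deg(1)=2, deg(2)=4, deg(3)=1, deg(4)=3, deg(5)=2.
Sorted degree sequence of G1: [4, 3, 2, 2, 2, 1].
Degrees in G2: deg(0)=1, deg(1)=3, deg(2)=2, deg(3)=3, deg(4)=1, deg(5)=2.
Sorted degree sequence of G2: [3, 3, 2, 2, 1, 1].
The (sorted) degree sequence is an isomorphism invariant, so since G1 and G2 have different degree sequences they cannot be isomorphic.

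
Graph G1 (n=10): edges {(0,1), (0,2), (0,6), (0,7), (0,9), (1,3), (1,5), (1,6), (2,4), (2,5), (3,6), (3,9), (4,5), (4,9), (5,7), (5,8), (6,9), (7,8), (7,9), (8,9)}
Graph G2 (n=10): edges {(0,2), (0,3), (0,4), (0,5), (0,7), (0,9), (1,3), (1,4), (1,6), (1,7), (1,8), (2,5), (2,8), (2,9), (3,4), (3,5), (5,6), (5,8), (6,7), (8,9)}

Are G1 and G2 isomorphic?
Yes, isomorphic

The graphs are isomorphic.
One valid mapping φ: V(G1) → V(G2): 0→5, 1→8, 2→6, 3→9, 4→7, 5→1, 6→2, 7→3, 8→4, 9→0

Verify φ preserves adjacency — for each edge of G1, its image is an edge of G2:
  (0,1) → (φ(0),φ(1)) = (5,8) ∈ E(G2) ✓
  (0,2) → (φ(0),φ(2)) = (5,6) ∈ E(G2) ✓
  (0,6) → (φ(0),φ(6)) = (2,5) ∈ E(G2) ✓
  (0,7) → (φ(0),φ(7)) = (3,5) ∈ E(G2) ✓
  (0,9) → (φ(0),φ(9)) = (0,5) ∈ E(G2) ✓
  (1,3) → (φ(1),φ(3)) = (8,9) ∈ E(G2) ✓
  (1,5) → (φ(1),φ(5)) = (1,8) ∈ E(G2) ✓
  (1,6) → (φ(1),φ(6)) = (2,8) ∈ E(G2) ✓
  (2,4) → (φ(2),φ(4)) = (6,7) ∈ E(G2) ✓
  (2,5) → (φ(2),φ(5)) = (1,6) ∈ E(G2) ✓
  (3,6) → (φ(3),φ(6)) = (2,9) ∈ E(G2) ✓
  (3,9) → (φ(3),φ(9)) = (0,9) ∈ E(G2) ✓
  (4,5) → (φ(4),φ(5)) = (1,7) ∈ E(G2) ✓
  (4,9) → (φ(4),φ(9)) = (0,7) ∈ E(G2) ✓
  (5,7) → (φ(5),φ(7)) = (1,3) ∈ E(G2) ✓
  (5,8) → (φ(5),φ(8)) = (1,4) ∈ E(G2) ✓
  (6,9) → (φ(6),φ(9)) = (0,2) ∈ E(G2) ✓
  (7,8) → (φ(7),φ(8)) = (3,4) ∈ E(G2) ✓
  (7,9) → (φ(7),φ(9)) = (0,3) ∈ E(G2) ✓
  (8,9) → (φ(8),φ(9)) = (0,4) ∈ E(G2) ✓
All 20 edges of G1 map to edges of G2, and |E(G1)| = |E(G2)| = 20, so φ is a bijection on edges as well as vertices. Hence G1 ≅ G2.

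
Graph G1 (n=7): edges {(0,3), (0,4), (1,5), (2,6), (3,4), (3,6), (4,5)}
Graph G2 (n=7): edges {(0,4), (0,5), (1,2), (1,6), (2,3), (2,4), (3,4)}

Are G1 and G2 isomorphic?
Yes, isomorphic

The graphs are isomorphic.
One valid mapping φ: V(G1) → V(G2): 0→3, 1→6, 2→5, 3→4, 4→2, 5→1, 6→0

Verify φ preserves adjacency — for each edge of G1, its image is an edge of G2:
  (0,3) → (φ(0),φ(3)) = (3,4) ∈ E(G2) ✓
  (0,4) → (φ(0),φ(4)) = (2,3) ∈ E(G2) ✓
  (1,5) → (φ(1),φ(5)) = (1,6) ∈ E(G2) ✓
  (2,6) → (φ(2),φ(6)) = (0,5) ∈ E(G2) ✓
  (3,4) → (φ(3),φ(4)) = (2,4) ∈ E(G2) ✓
  (3,6) → (φ(3),φ(6)) = (0,4) ∈ E(G2) ✓
  (4,5) → (φ(4),φ(5)) = (1,2) ∈ E(G2) ✓
All 7 edges of G1 map to edges of G2, and |E(G1)| = |E(G2)| = 7, so φ is a bijection on edges as well as vertices. Hence G1 ≅ G2.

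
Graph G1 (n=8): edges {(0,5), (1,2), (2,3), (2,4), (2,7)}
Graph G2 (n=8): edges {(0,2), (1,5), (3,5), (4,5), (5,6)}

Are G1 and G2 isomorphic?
Yes, isomorphic

The graphs are isomorphic.
One valid mapping φ: V(G1) → V(G2): 0→0, 1→3, 2→5, 3→1, 4→4, 5→2, 6→7, 7→6

Verify φ preserves adjacency — for each edge of G1, its image is an edge of G2:
  (0,5) → (φ(0),φ(5)) = (0,2) ∈ E(G2) ✓
  (1,2) → (φ(1),φ(2)) = (3,5) ∈ E(G2) ✓
  (2,3) → (φ(2),φ(3)) = (1,5) ∈ E(G2) ✓
  (2,4) → (φ(2),φ(4)) = (4,5) ∈ E(G2) ✓
  (2,7) → (φ(2),φ(7)) = (5,6) ∈ E(G2) ✓
All 5 edges of G1 map to edges of G2, and |E(G1)| = |E(G2)| = 5, so φ is a bijection on edges as well as vertices. Hence G1 ≅ G2.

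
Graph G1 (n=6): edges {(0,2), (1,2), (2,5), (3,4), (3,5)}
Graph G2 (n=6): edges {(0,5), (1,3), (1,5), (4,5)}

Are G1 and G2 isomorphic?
No, not isomorphic

The graphs are NOT isomorphic.

Degrees in G1: deg(0)=1, deg(1)=1, deg(2)=3, deg(3)=2, deg(4)=1, deg(5)=2.
Sorted degree sequence of G1: [3, 2, 2, 1, 1, 1].
Degrees in G2: deg(0)=1, deg(1)=2, deg(2)=0, deg(3)=1, deg(4)=1, deg(5)=3.
Sorted degree sequence of G2: [3, 2, 1, 1, 1, 0].
The (sorted) degree sequence is an isomorphism invariant, so since G1 and G2 have different degree sequences they cannot be isomorphic.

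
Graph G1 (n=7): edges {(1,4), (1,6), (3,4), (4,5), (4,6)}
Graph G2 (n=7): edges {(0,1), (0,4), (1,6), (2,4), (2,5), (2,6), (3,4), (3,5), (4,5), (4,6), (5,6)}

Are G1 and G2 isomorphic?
No, not isomorphic

The graphs are NOT isomorphic.

Connected components of G1: 3 component(s) with vertex sets [[0], [2], [1, 3, 4, 5, 6]], sizes [1, 1, 5].
Connected components of G2: 1 component(s) with vertex sets [[0, 1, 2, 3, 4, 5, 6]], sizes [7].
The number of connected components (and the multiset of component sizes) is an isomorphism invariant — an isomorphism maps each component of G1 bijectively onto a component of G2. Since G1 has 3 component(s) and G2 has 1, they cannot be isomorphic.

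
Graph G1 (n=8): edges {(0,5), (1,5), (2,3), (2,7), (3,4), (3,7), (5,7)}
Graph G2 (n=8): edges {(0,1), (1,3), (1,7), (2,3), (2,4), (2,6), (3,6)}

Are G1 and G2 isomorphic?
Yes, isomorphic

The graphs are isomorphic.
One valid mapping φ: V(G1) → V(G2): 0→7, 1→0, 2→6, 3→2, 4→4, 5→1, 6→5, 7→3

Verify φ preserves adjacency — for each edge of G1, its image is an edge of G2:
  (0,5) → (φ(0),φ(5)) = (1,7) ∈ E(G2) ✓
  (1,5) → (φ(1),φ(5)) = (0,1) ∈ E(G2) ✓
  (2,3) → (φ(2),φ(3)) = (2,6) ∈ E(G2) ✓
  (2,7) → (φ(2),φ(7)) = (3,6) ∈ E(G2) ✓
  (3,4) → (φ(3),φ(4)) = (2,4) ∈ E(G2) ✓
  (3,7) → (φ(3),φ(7)) = (2,3) ∈ E(G2) ✓
  (5,7) → (φ(5),φ(7)) = (1,3) ∈ E(G2) ✓
All 7 edges of G1 map to edges of G2, and |E(G1)| = |E(G2)| = 7, so φ is a bijection on edges as well as vertices. Hence G1 ≅ G2.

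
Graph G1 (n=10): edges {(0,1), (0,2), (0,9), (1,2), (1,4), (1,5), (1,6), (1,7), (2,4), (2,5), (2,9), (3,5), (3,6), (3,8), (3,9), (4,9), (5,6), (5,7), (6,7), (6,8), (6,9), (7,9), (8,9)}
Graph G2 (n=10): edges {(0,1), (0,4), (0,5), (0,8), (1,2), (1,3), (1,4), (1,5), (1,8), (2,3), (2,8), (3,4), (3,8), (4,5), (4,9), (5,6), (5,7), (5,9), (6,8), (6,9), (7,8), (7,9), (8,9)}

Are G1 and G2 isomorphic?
Yes, isomorphic

The graphs are isomorphic.
One valid mapping φ: V(G1) → V(G2): 0→6, 1→5, 2→9, 3→3, 4→7, 5→4, 6→1, 7→0, 8→2, 9→8

Verify φ preserves adjacency — for each edge of G1, its image is an edge of G2:
  (0,1) → (φ(0),φ(1)) = (5,6) ∈ E(G2) ✓
  (0,2) → (φ(0),φ(2)) = (6,9) ∈ E(G2) ✓
  (0,9) → (φ(0),φ(9)) = (6,8) ∈ E(G2) ✓
  (1,2) → (φ(1),φ(2)) = (5,9) ∈ E(G2) ✓
  (1,4) → (φ(1),φ(4)) = (5,7) ∈ E(G2) ✓
  (1,5) → (φ(1),φ(5)) = (4,5) ∈ E(G2) ✓
  (1,6) → (φ(1),φ(6)) = (1,5) ∈ E(G2) ✓
  (1,7) → (φ(1),φ(7)) = (0,5) ∈ E(G2) ✓
  (2,4) → (φ(2),φ(4)) = (7,9) ∈ E(G2) ✓
  (2,5) → (φ(2),φ(5)) = (4,9) ∈ E(G2) ✓
  (2,9) → (φ(2),φ(9)) = (8,9) ∈ E(G2) ✓
  (3,5) → (φ(3),φ(5)) = (3,4) ∈ E(G2) ✓
  (3,6) → (φ(3),φ(6)) = (1,3) ∈ E(G2) ✓
  (3,8) → (φ(3),φ(8)) = (2,3) ∈ E(G2) ✓
  (3,9) → (φ(3),φ(9)) = (3,8) ∈ E(G2) ✓
  (4,9) → (φ(4),φ(9)) = (7,8) ∈ E(G2) ✓
  (5,6) → (φ(5),φ(6)) = (1,4) ∈ E(G2) ✓
  (5,7) → (φ(5),φ(7)) = (0,4) ∈ E(G2) ✓
  (6,7) → (φ(6),φ(7)) = (0,1) ∈ E(G2) ✓
  (6,8) → (φ(6),φ(8)) = (1,2) ∈ E(G2) ✓
  (6,9) → (φ(6),φ(9)) = (1,8) ∈ E(G2) ✓
  (7,9) → (φ(7),φ(9)) = (0,8) ∈ E(G2) ✓
  (8,9) → (φ(8),φ(9)) = (2,8) ∈ E(G2) ✓
All 23 edges of G1 map to edges of G2, and |E(G1)| = |E(G2)| = 23, so φ is a bijection on edges as well as vertices. Hence G1 ≅ G2.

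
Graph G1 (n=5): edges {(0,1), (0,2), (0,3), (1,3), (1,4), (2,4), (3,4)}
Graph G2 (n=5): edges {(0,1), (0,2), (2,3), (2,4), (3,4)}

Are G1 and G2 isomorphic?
No, not isomorphic

The graphs are NOT isomorphic.

Degrees in G1: deg(0)=3, deg(1)=3, deg(2)=2, deg(3)=3, deg(4)=3.
Sorted degree sequence of G1: [3, 3, 3, 3, 2].
Degrees in G2: deg(0)=2, deg(1)=1, deg(2)=3, deg(3)=2, deg(4)=2.
Sorted degree sequence of G2: [3, 2, 2, 2, 1].
The (sorted) degree sequence is an isomorphism invariant, so since G1 and G2 have different degree sequences they cannot be isomorphic.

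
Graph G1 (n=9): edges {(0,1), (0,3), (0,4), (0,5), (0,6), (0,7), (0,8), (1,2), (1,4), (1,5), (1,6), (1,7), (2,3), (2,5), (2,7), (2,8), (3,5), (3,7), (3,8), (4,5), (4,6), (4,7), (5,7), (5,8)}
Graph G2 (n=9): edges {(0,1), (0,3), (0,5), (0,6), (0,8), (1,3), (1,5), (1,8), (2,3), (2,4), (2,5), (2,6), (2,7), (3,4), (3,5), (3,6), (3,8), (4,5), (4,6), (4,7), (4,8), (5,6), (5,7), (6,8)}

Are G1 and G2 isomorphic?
Yes, isomorphic

The graphs are isomorphic.
One valid mapping φ: V(G1) → V(G2): 0→5, 1→4, 2→8, 3→0, 4→2, 5→3, 6→7, 7→6, 8→1

Verify φ preserves adjacency — for each edge of G1, its image is an edge of G2:
  (0,1) → (φ(0),φ(1)) = (4,5) ∈ E(G2) ✓
  (0,3) → (φ(0),φ(3)) = (0,5) ∈ E(G2) ✓
  (0,4) → (φ(0),φ(4)) = (2,5) ∈ E(G2) ✓
  (0,5) → (φ(0),φ(5)) = (3,5) ∈ E(G2) ✓
  (0,6) → (φ(0),φ(6)) = (5,7) ∈ E(G2) ✓
  (0,7) → (φ(0),φ(7)) = (5,6) ∈ E(G2) ✓
  (0,8) → (φ(0),φ(8)) = (1,5) ∈ E(G2) ✓
  (1,2) → (φ(1),φ(2)) = (4,8) ∈ E(G2) ✓
  (1,4) → (φ(1),φ(4)) = (2,4) ∈ E(G2) ✓
  (1,5) → (φ(1),φ(5)) = (3,4) ∈ E(G2) ✓
  (1,6) → (φ(1),φ(6)) = (4,7) ∈ E(G2) ✓
  (1,7) → (φ(1),φ(7)) = (4,6) ∈ E(G2) ✓
  (2,3) → (φ(2),φ(3)) = (0,8) ∈ E(G2) ✓
  (2,5) → (φ(2),φ(5)) = (3,8) ∈ E(G2) ✓
  (2,7) → (φ(2),φ(7)) = (6,8) ∈ E(G2) ✓
  (2,8) → (φ(2),φ(8)) = (1,8) ∈ E(G2) ✓
  (3,5) → (φ(3),φ(5)) = (0,3) ∈ E(G2) ✓
  (3,7) → (φ(3),φ(7)) = (0,6) ∈ E(G2) ✓
  (3,8) → (φ(3),φ(8)) = (0,1) ∈ E(G2) ✓
  (4,5) → (φ(4),φ(5)) = (2,3) ∈ E(G2) ✓
  (4,6) → (φ(4),φ(6)) = (2,7) ∈ E(G2) ✓
  (4,7) → (φ(4),φ(7)) = (2,6) ∈ E(G2) ✓
  (5,7) → (φ(5),φ(7)) = (3,6) ∈ E(G2) ✓
  (5,8) → (φ(5),φ(8)) = (1,3) ∈ E(G2) ✓
All 24 edges of G1 map to edges of G2, and |E(G1)| = |E(G2)| = 24, so φ is a bijection on edges as well as vertices. Hence G1 ≅ G2.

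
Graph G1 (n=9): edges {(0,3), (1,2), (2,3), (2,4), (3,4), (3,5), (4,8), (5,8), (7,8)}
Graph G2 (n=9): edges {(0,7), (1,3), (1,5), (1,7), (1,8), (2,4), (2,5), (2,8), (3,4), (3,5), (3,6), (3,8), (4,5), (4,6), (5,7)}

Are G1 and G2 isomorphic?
No, not isomorphic

The graphs are NOT isomorphic.

Degrees in G1: deg(0)=1, deg(1)=1, deg(2)=3, deg(3)=4, deg(4)=3, deg(5)=2, deg(6)=0, deg(7)=1, deg(8)=3.
Sorted degree sequence of G1: [4, 3, 3, 3, 2, 1, 1, 1, 0].
Degrees in G2: deg(0)=1, deg(1)=4, deg(2)=3, deg(3)=5, deg(4)=4, deg(5)=5, deg(6)=2, deg(7)=3, deg(8)=3.
Sorted degree sequence of G2: [5, 5, 4, 4, 3, 3, 3, 2, 1].
The (sorted) degree sequence is an isomorphism invariant, so since G1 and G2 have different degree sequences they cannot be isomorphic.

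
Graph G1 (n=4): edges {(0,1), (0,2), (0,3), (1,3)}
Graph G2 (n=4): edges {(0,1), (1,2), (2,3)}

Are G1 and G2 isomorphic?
No, not isomorphic

The graphs are NOT isomorphic.

Degrees in G1: deg(0)=3, deg(1)=2, deg(2)=1, deg(3)=2.
Sorted degree sequence of G1: [3, 2, 2, 1].
Degrees in G2: deg(0)=1, deg(1)=2, deg(2)=2, deg(3)=1.
Sorted degree sequence of G2: [2, 2, 1, 1].
The (sorted) degree sequence is an isomorphism invariant, so since G1 and G2 have different degree sequences they cannot be isomorphic.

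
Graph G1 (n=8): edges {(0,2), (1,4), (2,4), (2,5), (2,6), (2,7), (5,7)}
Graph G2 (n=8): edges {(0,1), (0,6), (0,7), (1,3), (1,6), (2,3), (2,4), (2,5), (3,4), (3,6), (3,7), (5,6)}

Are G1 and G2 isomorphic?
No, not isomorphic

The graphs are NOT isomorphic.

Degrees in G1: deg(0)=1, deg(1)=1, deg(2)=5, deg(3)=0, deg(4)=2, deg(5)=2, deg(6)=1, deg(7)=2.
Sorted degree sequence of G1: [5, 2, 2, 2, 1, 1, 1, 0].
Degrees in G2: deg(0)=3, deg(1)=3, deg(2)=3, deg(3)=5, deg(4)=2, deg(5)=2, deg(6)=4, deg(7)=2.
Sorted degree sequence of G2: [5, 4, 3, 3, 3, 2, 2, 2].
The (sorted) degree sequence is an isomorphism invariant, so since G1 and G2 have different degree sequences they cannot be isomorphic.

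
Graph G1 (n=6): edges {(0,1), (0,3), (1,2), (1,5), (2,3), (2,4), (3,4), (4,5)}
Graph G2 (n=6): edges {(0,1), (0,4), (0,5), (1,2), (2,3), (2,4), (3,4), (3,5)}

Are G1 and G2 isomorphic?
Yes, isomorphic

The graphs are isomorphic.
One valid mapping φ: V(G1) → V(G2): 0→1, 1→0, 2→4, 3→2, 4→3, 5→5

Verify φ preserves adjacency — for each edge of G1, its image is an edge of G2:
  (0,1) → (φ(0),φ(1)) = (0,1) ∈ E(G2) ✓
  (0,3) → (φ(0),φ(3)) = (1,2) ∈ E(G2) ✓
  (1,2) → (φ(1),φ(2)) = (0,4) ∈ E(G2) ✓
  (1,5) → (φ(1),φ(5)) = (0,5) ∈ E(G2) ✓
  (2,3) → (φ(2),φ(3)) = (2,4) ∈ E(G2) ✓
  (2,4) → (φ(2),φ(4)) = (3,4) ∈ E(G2) ✓
  (3,4) → (φ(3),φ(4)) = (2,3) ∈ E(G2) ✓
  (4,5) → (φ(4),φ(5)) = (3,5) ∈ E(G2) ✓
All 8 edges of G1 map to edges of G2, and |E(G1)| = |E(G2)| = 8, so φ is a bijection on edges as well as vertices. Hence G1 ≅ G2.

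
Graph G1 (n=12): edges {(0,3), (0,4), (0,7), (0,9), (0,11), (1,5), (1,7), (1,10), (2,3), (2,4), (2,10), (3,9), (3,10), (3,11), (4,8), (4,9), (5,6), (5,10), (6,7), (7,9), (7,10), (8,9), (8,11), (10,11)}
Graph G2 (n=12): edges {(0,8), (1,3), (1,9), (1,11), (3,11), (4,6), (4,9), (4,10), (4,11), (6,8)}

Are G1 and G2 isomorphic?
No, not isomorphic

The graphs are NOT isomorphic.

Connected components of G1: 1 component(s) with vertex sets [[0, 1, 2, 3, 4, 5, 6, 7, 8, 9, 10, 11]], sizes [12].
Connected components of G2: 4 component(s) with vertex sets [[2], [5], [7], [0, 1, 3, 4, 6, 8, 9, 10, 11]], sizes [1, 1, 1, 9].
The number of connected components (and the multiset of component sizes) is an isomorphism invariant — an isomorphism maps each component of G1 bijectively onto a component of G2. Since G1 has 1 component(s) and G2 has 4, they cannot be isomorphic.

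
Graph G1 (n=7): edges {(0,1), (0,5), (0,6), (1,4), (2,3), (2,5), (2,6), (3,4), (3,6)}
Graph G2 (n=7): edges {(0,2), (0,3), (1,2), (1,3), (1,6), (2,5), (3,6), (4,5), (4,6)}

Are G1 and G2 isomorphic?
Yes, isomorphic

The graphs are isomorphic.
One valid mapping φ: V(G1) → V(G2): 0→2, 1→5, 2→3, 3→6, 4→4, 5→0, 6→1

Verify φ preserves adjacency — for each edge of G1, its image is an edge of G2:
  (0,1) → (φ(0),φ(1)) = (2,5) ∈ E(G2) ✓
  (0,5) → (φ(0),φ(5)) = (0,2) ∈ E(G2) ✓
  (0,6) → (φ(0),φ(6)) = (1,2) ∈ E(G2) ✓
  (1,4) → (φ(1),φ(4)) = (4,5) ∈ E(G2) ✓
  (2,3) → (φ(2),φ(3)) = (3,6) ∈ E(G2) ✓
  (2,5) → (φ(2),φ(5)) = (0,3) ∈ E(G2) ✓
  (2,6) → (φ(2),φ(6)) = (1,3) ∈ E(G2) ✓
  (3,4) → (φ(3),φ(4)) = (4,6) ∈ E(G2) ✓
  (3,6) → (φ(3),φ(6)) = (1,6) ∈ E(G2) ✓
All 9 edges of G1 map to edges of G2, and |E(G1)| = |E(G2)| = 9, so φ is a bijection on edges as well as vertices. Hence G1 ≅ G2.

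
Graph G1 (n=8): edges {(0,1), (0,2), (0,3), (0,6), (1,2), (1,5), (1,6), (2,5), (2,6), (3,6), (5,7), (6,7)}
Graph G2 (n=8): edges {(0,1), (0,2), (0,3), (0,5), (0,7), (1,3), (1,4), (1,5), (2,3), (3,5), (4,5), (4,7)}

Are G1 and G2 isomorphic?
Yes, isomorphic

The graphs are isomorphic.
One valid mapping φ: V(G1) → V(G2): 0→3, 1→1, 2→5, 3→2, 4→6, 5→4, 6→0, 7→7

Verify φ preserves adjacency — for each edge of G1, its image is an edge of G2:
  (0,1) → (φ(0),φ(1)) = (1,3) ∈ E(G2) ✓
  (0,2) → (φ(0),φ(2)) = (3,5) ∈ E(G2) ✓
  (0,3) → (φ(0),φ(3)) = (2,3) ∈ E(G2) ✓
  (0,6) → (φ(0),φ(6)) = (0,3) ∈ E(G2) ✓
  (1,2) → (φ(1),φ(2)) = (1,5) ∈ E(G2) ✓
  (1,5) → (φ(1),φ(5)) = (1,4) ∈ E(G2) ✓
  (1,6) → (φ(1),φ(6)) = (0,1) ∈ E(G2) ✓
  (2,5) → (φ(2),φ(5)) = (4,5) ∈ E(G2) ✓
  (2,6) → (φ(2),φ(6)) = (0,5) ∈ E(G2) ✓
  (3,6) → (φ(3),φ(6)) = (0,2) ∈ E(G2) ✓
  (5,7) → (φ(5),φ(7)) = (4,7) ∈ E(G2) ✓
  (6,7) → (φ(6),φ(7)) = (0,7) ∈ E(G2) ✓
All 12 edges of G1 map to edges of G2, and |E(G1)| = |E(G2)| = 12, so φ is a bijection on edges as well as vertices. Hence G1 ≅ G2.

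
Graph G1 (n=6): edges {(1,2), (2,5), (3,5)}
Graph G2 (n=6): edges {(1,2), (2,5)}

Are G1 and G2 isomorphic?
No, not isomorphic

The graphs are NOT isomorphic.

Counting edges: G1 has 3 edge(s); G2 has 2 edge(s).
Edge count is an isomorphism invariant (a bijection on vertices induces a bijection on edges), so differing edge counts rule out isomorphism.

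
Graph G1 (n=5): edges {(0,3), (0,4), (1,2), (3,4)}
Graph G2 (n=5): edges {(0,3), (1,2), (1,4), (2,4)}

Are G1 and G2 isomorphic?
Yes, isomorphic

The graphs are isomorphic.
One valid mapping φ: V(G1) → V(G2): 0→4, 1→3, 2→0, 3→2, 4→1

Verify φ preserves adjacency — for each edge of G1, its image is an edge of G2:
  (0,3) → (φ(0),φ(3)) = (2,4) ∈ E(G2) ✓
  (0,4) → (φ(0),φ(4)) = (1,4) ∈ E(G2) ✓
  (1,2) → (φ(1),φ(2)) = (0,3) ∈ E(G2) ✓
  (3,4) → (φ(3),φ(4)) = (1,2) ∈ E(G2) ✓
All 4 edges of G1 map to edges of G2, and |E(G1)| = |E(G2)| = 4, so φ is a bijection on edges as well as vertices. Hence G1 ≅ G2.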